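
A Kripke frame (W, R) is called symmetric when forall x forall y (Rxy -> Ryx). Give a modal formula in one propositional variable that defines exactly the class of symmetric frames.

s → □◇s

The condition is symmetry. The B schema s → □◇s defines it.
Suppose s→□◇s is valid. Take Rxy and set V(s)={x}. Then s at x, so □◇s at x, so ◇s at y, so some z with Ryz has s; z=x, i.e. Ryx.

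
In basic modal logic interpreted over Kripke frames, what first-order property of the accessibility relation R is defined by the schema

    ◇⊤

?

This schema is equivalent to the D axiom □A → ◇A.
It corresponds to seriality: ∀x ∃y Rxy.

Seriality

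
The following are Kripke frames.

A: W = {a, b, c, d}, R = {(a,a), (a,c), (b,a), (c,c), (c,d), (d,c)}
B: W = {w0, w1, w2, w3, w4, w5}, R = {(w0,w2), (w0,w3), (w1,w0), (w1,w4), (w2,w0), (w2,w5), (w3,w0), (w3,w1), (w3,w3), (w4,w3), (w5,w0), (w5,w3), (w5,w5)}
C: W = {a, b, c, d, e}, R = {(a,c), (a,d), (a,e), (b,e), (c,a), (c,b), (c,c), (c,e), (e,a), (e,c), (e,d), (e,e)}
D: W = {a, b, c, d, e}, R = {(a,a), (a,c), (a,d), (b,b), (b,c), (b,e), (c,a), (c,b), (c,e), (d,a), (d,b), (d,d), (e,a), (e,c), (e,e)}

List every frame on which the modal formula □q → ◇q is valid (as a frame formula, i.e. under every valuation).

This is the axiom for seriality; its first-order frame correspondent is ∀x ∃y Rxy.
A: condition met.
B: condition met.
C: fails — world d has no successor.
D: condition met.

A, B, D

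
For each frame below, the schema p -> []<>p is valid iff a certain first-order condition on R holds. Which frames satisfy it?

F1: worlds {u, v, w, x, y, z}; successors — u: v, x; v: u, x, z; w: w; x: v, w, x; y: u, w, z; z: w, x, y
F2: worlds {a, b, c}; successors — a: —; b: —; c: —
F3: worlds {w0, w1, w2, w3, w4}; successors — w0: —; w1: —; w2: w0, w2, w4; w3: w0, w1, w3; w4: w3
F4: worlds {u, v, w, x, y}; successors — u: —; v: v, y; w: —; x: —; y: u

This is the axiom for symmetry; its first-order frame correspondent is forall x forall y (Rxy -> Ryx).
F1: fails — Rxw but not Rwx.
F2: holds.
F3: fails — Rw2w4 but not Rw4w2.
F4: fails — Ryu but not Ruy.

F2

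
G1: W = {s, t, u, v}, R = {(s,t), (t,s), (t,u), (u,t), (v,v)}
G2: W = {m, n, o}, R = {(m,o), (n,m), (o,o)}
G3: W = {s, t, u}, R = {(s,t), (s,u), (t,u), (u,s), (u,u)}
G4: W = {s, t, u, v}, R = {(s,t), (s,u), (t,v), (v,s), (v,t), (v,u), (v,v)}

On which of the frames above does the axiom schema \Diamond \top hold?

This is the axiom for seriality; its first-order frame correspondent is \forall x \exists y Rxy.
G1: holds.
G2: holds.
G3: holds.
G4: fails — world u has no successor.

G1, G2, G3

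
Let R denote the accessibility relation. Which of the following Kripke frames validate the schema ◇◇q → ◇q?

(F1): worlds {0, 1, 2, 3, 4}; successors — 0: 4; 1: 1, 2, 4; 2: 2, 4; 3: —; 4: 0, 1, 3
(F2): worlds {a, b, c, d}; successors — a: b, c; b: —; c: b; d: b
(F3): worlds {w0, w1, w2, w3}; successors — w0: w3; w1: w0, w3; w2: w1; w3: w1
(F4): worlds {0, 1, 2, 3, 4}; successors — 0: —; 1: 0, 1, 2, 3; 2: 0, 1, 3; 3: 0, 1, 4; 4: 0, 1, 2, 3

This is the axiom for a generalized confluence (Geach) condition; its first-order frame correspondent is ∀x ∀y (xR²y → ∃w (y = w ∧ xRw)).
(F1): fails — 0R²0 but no w with 0=w and 0Rw.
(F2): holds.
(F3): fails — w0R²w1 but no w with w1=w and w0Rw.
(F4): fails — 1R²4 but no w with 4=w and 1Rw.
Valid on: (F2).

(F2)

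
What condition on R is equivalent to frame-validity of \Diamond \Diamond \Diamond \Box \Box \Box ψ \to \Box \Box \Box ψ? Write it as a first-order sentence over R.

This is a Sahlqvist (Geach-type) schema ◇^3□^3ψ → □^3◇^0ψ.
Minimal-valuation argument: fix x; take any y with xR^3y and any z with xR^3z. Set V(ψ) to the set of worlds R-reachable from y in exactly 3 steps. Then □^3ψ holds at y, so the antecedent holds at x; validity forces ◇^0ψ at z, giving a w with zR^0w and yR^3w.
First-order correspondent: \forall x \forall y \forall z ((x R^3 y \wedge x R^3 z) \to \exists w (y R^3 w \wedge z = w)).

\forall x \forall y \forall z ((x R^3 y \wedge x R^3 z) \to \exists w (y R^3 w \wedge z = w))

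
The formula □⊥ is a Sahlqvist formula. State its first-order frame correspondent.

emptiness of R: ∀x ∀y ¬Rxy

□⊥ is valid iff no world has any successor (otherwise □⊥ fails at any world with one).
The converse is a direct semantic check.
So the correspondent is emptiness of R.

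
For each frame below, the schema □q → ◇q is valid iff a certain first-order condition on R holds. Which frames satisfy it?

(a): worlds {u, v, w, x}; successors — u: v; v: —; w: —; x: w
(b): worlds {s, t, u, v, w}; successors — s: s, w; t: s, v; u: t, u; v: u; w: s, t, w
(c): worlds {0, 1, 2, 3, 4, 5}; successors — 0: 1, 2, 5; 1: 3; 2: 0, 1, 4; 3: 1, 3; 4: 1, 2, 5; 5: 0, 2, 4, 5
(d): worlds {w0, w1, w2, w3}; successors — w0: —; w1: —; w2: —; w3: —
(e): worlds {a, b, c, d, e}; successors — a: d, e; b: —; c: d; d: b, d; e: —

This is the axiom for seriality; its first-order frame correspondent is ∀x ∃y Rxy.
(a): fails — world v has no successor.
(b): holds.
(c): holds.
(d): fails — world w0 has no successor.
(e): fails — world b has no successor.
Valid on: (b), (c).

(b), (c)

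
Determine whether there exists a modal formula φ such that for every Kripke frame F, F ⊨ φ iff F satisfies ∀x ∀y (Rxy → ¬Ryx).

Not modally definable

Any modally definable frame class is closed under surjective bounded morphisms.
The 4-cycle (worlds s,t,u,v with s→t→u→v→s) is asymmetric. Mapping every world to a single reflexive point • is a surjective bounded morphism, and the reflexive point is not asymmetric (R•• but asymmetry requires ¬R••).
So the class is not modally definable.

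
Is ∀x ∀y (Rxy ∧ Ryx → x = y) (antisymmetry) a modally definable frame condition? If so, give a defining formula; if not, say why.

Any modally definable frame class is closed under surjective bounded morphisms.
The 8-cycle (worlds 0,1,2,3,4,5,6,7 with 0→1→2→3→4→5→6→7→0) is antisymmetric. Sending even-indexed worlds to • and odd-indexed worlds to ∘ is a surjective bounded morphism onto the two-world frame with •↔∘, which is not antisymmetric.
So the class is not modally definable.

Not modally definable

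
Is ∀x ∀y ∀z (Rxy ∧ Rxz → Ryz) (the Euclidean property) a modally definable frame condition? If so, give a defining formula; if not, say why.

Yes — defined by ◇r → □◇r

Yes: it is the Euclidean property, defined by the 5 schema ◇r → □◇r.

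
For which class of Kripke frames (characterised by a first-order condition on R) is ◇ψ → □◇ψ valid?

the Euclidean property

This schema is the 5 axiom.
It corresponds to the Euclidean property: ∀x ∀y ∀z (Rxy ∧ Rxz → Ryz).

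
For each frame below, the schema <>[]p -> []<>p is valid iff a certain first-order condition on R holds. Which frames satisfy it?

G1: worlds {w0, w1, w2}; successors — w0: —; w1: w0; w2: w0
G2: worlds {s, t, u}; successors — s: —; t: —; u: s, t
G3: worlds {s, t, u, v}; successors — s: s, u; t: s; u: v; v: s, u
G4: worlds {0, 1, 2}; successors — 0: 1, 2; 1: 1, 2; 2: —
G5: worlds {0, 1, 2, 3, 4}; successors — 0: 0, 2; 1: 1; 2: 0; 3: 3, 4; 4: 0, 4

The schema corresponds to convergence: forall x forall y forall z (Rxy & Rxz -> exists w (Ryw & Rzw)).
G1: fails — Rw1w0 and Rw1w0 but w0 and w0 have no common successor.
G2: fails — Rus and Rus but s and s have no common successor.
G3: fails — Rsu and Rss but u and s have no common successor.
G4: fails — R01 and R02 but 1 and 2 have no common successor.
G5: ✓.

G5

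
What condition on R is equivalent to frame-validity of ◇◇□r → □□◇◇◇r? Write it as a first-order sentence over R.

This is a Sahlqvist (Geach-type) schema ◇^2□^1r → □^2◇^3r.
First-order correspondent: ∀x ∀y ∀z ((xR²y ∧ xR²z) → ∃w (yRw ∧ zR³w)).

∀x ∀y ∀z ((xR²y ∧ xR²z) → ∃w (yRw ∧ zR³w))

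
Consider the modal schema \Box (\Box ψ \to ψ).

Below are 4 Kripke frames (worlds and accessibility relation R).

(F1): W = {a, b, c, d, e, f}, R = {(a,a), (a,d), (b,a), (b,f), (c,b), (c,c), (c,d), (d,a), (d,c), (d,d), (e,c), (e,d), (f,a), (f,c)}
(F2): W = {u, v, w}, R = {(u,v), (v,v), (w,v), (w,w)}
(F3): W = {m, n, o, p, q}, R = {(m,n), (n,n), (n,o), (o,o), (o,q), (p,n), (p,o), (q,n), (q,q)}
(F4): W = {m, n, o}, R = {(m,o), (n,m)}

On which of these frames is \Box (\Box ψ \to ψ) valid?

The schema corresponds to shift-reflexivity: \forall x \forall y (Rxy \to Ryy).
(F1): fails — Rbf but not Rff.
(F2): ✓.
(F3): ✓.
(F4): fails — Rnm but not Rmm.

(F2), (F3)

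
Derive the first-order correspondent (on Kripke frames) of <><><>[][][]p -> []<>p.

forall x forall y forall z ((x R^3 y & xRz) -> exists w (y R^3 w & zRw))

This is a Sahlqvist (Geach-type) schema ◇^3□^3p → □^1◇^1p.
Minimal-valuation argument: fix x; take any y with xR^3y and any z with xR^1z. Set V(p) to the set of worlds R-reachable from y in exactly 3 steps. Then □^3p holds at y, so the antecedent holds at x; validity forces ◇^1p at z, giving a w with zR^1w and yR^3w.
First-order correspondent: forall x forall y forall z ((x R^3 y & xRz) -> exists w (y R^3 w & zRw)).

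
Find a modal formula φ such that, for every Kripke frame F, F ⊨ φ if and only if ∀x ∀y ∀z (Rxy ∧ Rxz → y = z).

◇p → □p

The condition is partial functionality. The CD schema ◇p → □p defines it.
Suppose ◇p→□p is valid. Take Rxy, Rxz and set V(p)={y}. Then ◇p at x, so □p at x, so p at z, i.e. z=y.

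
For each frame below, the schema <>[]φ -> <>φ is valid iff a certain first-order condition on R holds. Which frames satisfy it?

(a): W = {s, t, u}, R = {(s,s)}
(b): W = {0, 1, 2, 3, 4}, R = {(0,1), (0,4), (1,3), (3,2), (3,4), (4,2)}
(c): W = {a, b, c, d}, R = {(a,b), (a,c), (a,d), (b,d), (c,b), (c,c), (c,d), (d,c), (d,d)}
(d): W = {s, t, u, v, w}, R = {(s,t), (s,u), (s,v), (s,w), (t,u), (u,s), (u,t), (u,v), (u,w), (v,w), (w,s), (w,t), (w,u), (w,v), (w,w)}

(a), (c)

The schema corresponds to a generalized confluence (Geach) condition: forall x forall y (xRy -> exists w (yRw & xRw)).
(a): satisfies the condition.
(b): fails — 0R1 but no w with 1Rw and 0Rw.
(c): satisfies the condition.
(d): fails — tRu but no w* with uRw* and tRw*.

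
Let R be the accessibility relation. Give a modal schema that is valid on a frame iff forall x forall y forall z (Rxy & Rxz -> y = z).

◇p → □p

The condition is partial functionality. The CD schema ◇p → □p defines it.
Suppose ◇p→□p is valid. Take Rxy, Rxz and set V(p)={y}. Then ◇p at x, so □p at x, so p at z, i.e. z=y.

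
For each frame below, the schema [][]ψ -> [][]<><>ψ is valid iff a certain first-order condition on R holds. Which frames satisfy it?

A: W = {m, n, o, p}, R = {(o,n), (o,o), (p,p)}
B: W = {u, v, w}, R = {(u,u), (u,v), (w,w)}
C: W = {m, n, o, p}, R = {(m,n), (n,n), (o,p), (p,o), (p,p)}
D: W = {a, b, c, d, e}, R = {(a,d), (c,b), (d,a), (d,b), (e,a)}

This is the axiom for a generalized confluence (Geach) condition; its first-order frame correspondent is forall x forall z (x R^2 z -> exists w (x R^2 w & z R^2 w)).
A: fails — oR²n but no w with oR²w and nR²w.
B: fails — uR²v but no t with uR²t and vR²t.
C: condition met.
D: fails — aR²b but no w with aR²w and bR²w.

C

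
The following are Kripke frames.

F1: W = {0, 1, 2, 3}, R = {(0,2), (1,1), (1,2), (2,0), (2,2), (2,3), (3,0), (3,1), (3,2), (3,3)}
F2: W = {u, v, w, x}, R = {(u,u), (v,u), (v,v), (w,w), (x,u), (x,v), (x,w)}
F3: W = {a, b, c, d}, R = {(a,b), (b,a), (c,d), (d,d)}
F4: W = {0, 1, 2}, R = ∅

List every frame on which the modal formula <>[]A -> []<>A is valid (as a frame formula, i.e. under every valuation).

This is the axiom for convergence; its first-order frame correspondent is forall x forall y forall z (Rxy & Rxz -> exists w (Ryw & Rzw)).
F1: satisfies the condition.
F2: fails — Rxw and Rxu but w and u have no common successor.
F3: satisfies the condition.
F4: satisfies the condition.
Valid on: F1, F3, F4.

F1, F3, F4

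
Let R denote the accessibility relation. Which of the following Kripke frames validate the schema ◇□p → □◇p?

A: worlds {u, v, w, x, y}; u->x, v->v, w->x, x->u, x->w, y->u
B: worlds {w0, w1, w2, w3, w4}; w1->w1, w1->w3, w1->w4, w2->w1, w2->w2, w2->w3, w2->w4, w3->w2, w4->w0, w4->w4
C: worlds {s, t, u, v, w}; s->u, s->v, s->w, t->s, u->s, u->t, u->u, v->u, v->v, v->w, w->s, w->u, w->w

The schema corresponds to convergence: ∀x ∀y ∀z (Rxy ∧ Rxz → ∃w (Ryw ∧ Rzw)).
A: holds.
B: fails — Rw1w1 and Rw1w3 but w1 and w3 have no common successor.
C: fails — Rut and Rus but t and s have no common successor.
Valid on: A.

A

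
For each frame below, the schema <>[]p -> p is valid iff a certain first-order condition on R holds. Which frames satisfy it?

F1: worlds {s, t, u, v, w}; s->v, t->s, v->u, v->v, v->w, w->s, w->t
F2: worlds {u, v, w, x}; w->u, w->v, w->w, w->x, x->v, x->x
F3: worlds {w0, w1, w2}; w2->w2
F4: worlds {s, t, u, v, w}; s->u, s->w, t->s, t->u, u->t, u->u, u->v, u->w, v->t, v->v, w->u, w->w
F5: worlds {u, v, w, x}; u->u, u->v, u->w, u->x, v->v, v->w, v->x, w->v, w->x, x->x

This is the axiom for symmetry; its first-order frame correspondent is forall x forall y (Rxy -> Ryx).
F1: fails — Rwt but not Rtw.
F2: fails — Rwu but not Ruw.
F3: condition met.
F4: fails — Ruv but not Rvu.
F5: fails — Ruv but not Rvu.
Valid on: F3.

F3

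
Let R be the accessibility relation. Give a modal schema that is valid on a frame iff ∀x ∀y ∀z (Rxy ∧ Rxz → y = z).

◇s → □s

This is partial functionality; the standard corresponding axiom is CD: ◇s → □s.
Suppose ◇s→□s is valid. Take Rxy, Rxz and set V(s)={y}. Then ◇s at x, so □s at x, so s at z, i.e. z=y.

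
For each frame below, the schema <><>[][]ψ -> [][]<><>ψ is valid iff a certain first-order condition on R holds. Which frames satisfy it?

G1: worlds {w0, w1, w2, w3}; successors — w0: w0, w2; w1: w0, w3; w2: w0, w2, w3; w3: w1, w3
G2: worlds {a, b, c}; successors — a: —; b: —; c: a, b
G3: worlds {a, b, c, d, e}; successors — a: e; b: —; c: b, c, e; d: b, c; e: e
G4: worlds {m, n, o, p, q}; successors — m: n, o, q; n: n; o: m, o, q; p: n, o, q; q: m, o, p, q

The schema corresponds to a generalized confluence (Geach) condition: forall x forall y forall z ((x R^2 y & x R^2 z) -> exists w (y R^2 w & z R^2 w)).
G1: ✓.
G2: ✓.
G3: fails — cR²b, cR²b but no w with bR²w and bR²w.
G4: ✓.
Valid on: G1, G2, G4.

G1, G2, G4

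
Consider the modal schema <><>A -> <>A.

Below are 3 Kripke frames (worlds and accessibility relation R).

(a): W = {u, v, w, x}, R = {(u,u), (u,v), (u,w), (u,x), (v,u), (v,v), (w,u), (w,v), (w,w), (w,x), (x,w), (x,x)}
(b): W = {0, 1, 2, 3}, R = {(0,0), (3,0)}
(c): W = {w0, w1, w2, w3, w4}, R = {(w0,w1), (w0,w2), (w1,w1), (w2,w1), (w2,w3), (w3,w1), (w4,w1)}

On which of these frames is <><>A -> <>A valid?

The schema corresponds to transitivity: forall x forall y forall z (Rxy & Ryz -> Rxz).
(a): fails — Rxw and Rwu but not Rxu.
(b): satisfies the condition.
(c): fails — Rw0w2 and Rw2w3 but not Rw0w3.
Valid on: (b).

(b)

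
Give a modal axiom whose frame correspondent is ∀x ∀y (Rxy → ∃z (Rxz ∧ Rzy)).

□□s → □s

A defining formula is □□s → □s (the C4 axiom).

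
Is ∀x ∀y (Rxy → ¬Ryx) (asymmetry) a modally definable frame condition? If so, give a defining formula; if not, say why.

No

If a class were modally definable it would be closed under surjective bounded morphisms (Goldblatt–Thomason).
The 5-cycle (worlds a,b,c,d,e with a→b→c→d→e→a) is asymmetric. Mapping every world to a single reflexive point • is a surjective bounded morphism, and the reflexive point is not asymmetric (R•• but asymmetry requires ¬R••).
Hence asymmetry is not modally definable.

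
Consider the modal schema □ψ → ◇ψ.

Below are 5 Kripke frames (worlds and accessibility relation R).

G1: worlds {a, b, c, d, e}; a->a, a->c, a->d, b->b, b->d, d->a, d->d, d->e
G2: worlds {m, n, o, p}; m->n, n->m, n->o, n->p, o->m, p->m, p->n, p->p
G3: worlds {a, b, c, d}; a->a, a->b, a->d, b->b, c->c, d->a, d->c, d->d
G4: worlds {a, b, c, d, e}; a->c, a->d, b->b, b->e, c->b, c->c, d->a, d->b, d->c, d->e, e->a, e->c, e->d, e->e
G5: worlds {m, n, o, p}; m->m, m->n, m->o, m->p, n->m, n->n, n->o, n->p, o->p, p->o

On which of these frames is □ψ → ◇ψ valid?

Frame correspondent (Sahlqvist): ∀x ∃y Rxy — i.e. seriality.
G1: fails — world c has no successor.
G2: holds.
G3: holds.
G4: holds.
G5: holds.
Valid on: G2, G3, G4, G5.

G2, G3, G4, G5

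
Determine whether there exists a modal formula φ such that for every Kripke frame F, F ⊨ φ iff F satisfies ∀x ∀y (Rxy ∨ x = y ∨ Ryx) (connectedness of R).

If a class were modally definable it would be closed under disjoint unions (Goldblatt–Thomason).
Take 2 disjoint single-world reflexive frames: each is trivially connected, but their disjoint union has 2 worlds with no edge between distinct components, so it is not connected.
So no modal formula (or set of formulas) defines exactly the connected frames.

No — not modally definable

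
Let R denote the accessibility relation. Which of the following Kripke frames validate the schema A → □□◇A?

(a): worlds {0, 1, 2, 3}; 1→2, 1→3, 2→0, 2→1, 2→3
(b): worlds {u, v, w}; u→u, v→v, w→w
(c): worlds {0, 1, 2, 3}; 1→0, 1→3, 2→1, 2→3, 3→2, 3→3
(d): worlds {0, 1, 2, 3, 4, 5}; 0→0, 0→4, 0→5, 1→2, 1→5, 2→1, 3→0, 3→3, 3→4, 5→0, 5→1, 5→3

(b)

This is the axiom for a generalized confluence (Geach) condition; its first-order frame correspondent is ∀x ∀z (xR²z → ∃w (x = w ∧ zRw)).
(a): fails — 1R²0 but no w with 1=w and 0Rw.
(b): holds.
(c): fails — 1R²3 but no w with 1=w and 3Rw.
(d): fails — 0R²1 but no w with 0=w and 1Rw.
Valid on: (b).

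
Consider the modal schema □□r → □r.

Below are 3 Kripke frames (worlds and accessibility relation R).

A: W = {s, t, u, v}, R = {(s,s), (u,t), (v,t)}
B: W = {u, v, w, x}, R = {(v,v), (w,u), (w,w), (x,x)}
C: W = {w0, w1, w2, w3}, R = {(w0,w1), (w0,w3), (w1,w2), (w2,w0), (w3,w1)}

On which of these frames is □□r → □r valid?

B

Frame correspondent (Sahlqvist): ∀x ∀y (Rxy → ∃z (Rxz ∧ Rzy)) — i.e. density.
A: fails — Rvt but no z with Rvz and Rzt.
B: condition met.
C: fails — Rw1w2 but no z with Rw1z and Rzw2.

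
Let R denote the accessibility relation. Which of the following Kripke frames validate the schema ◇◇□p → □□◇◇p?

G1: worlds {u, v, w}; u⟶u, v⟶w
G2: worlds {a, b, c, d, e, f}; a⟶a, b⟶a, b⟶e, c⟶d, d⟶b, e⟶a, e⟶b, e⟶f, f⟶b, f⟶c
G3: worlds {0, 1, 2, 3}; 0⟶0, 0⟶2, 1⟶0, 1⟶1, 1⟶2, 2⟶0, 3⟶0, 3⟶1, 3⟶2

G1, G3

This is the axiom for a generalized confluence (Geach) condition; its first-order frame correspondent is ∀x ∀y ∀z ((xR²y ∧ xR²z) → ∃w (yRw ∧ zR²w)).
G1: ✓.
G2: fails — bR²f, bR²a but no w with fRw and aR²w.
G3: ✓.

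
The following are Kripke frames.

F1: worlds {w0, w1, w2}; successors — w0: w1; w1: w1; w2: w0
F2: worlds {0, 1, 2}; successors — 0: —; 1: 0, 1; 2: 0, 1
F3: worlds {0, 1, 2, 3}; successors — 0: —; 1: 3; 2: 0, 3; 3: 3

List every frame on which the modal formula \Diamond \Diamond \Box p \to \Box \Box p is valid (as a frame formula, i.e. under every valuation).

F1, F3

Frame correspondent (Sahlqvist): \forall x \forall y \forall z ((x R^2 y \wedge x R^2 z) \to \exists w (yRw \wedge z = w)) — i.e. a generalized confluence (Geach) condition.
F1: ✓.
F2: fails — 1R²0, 1R²0 but no w with 0Rw and 0=w.
F3: ✓.
Valid on: F1, F3.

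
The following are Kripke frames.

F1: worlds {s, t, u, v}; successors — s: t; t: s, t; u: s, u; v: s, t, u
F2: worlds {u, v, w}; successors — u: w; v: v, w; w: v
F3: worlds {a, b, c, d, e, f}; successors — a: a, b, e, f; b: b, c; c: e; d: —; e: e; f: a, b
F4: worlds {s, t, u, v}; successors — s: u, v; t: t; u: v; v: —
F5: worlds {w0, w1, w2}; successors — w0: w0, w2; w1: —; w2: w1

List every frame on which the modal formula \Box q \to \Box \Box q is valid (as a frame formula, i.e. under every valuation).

F4

The schema corresponds to transitivity: \forall x \forall y \forall z (Rxy \wedge Ryz \to Rxz).
F1: fails — Rus and Rst but not Rut.
F2: fails — Ruw and Rwv but not Ruv.
F3: fails — Rbc and Rce but not Rbe.
F4: condition met.
F5: fails — Rw0w2 and Rw2w1 but not Rw0w1.
Valid on: F4.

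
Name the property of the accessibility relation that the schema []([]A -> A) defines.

Shift-reflexivity

This schema is the T□ axiom.
Its frame correspondent is shift-reflexivity — forall x forall y (Rxy -> Ryy).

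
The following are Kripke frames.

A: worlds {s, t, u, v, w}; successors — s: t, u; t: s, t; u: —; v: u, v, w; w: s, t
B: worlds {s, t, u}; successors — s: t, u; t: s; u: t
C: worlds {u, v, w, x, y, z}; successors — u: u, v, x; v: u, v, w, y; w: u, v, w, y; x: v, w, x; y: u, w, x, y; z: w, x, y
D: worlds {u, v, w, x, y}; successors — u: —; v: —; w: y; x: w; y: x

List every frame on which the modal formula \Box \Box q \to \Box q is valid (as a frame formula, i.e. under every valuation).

C

This is the axiom for density; its first-order frame correspondent is \forall x \forall y (Rxy \to \exists z (Rxz \wedge Rzy)).
A: fails — Rsu but no z with Rsz and Rzu.
B: fails — Rsu but no z with Rsz and Rzu.
C: condition met.
D: fails — Rwy but no z with Rwz and Rzy.
Valid on: C.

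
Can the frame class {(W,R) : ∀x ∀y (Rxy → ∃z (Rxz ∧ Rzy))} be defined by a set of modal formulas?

Yes — defined by □□q → □q

This is a Sahlqvist condition; the C4 axiom □□q → □q defines it.
Suppose □□q→□q is valid. Take Rxy and set V(q)={w : xR²w}. Then □□q at x, so □q at x, so q at y, i.e. ∃z(Rxz∧Rzy).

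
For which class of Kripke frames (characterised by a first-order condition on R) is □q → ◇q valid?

Suppose □q→◇q is valid. At any x set V(q)=W. Then □q at x, so ◇q at x, so x has a successor.
Conversely, any frame satisfying ∀x ∃y Rxy validates the schema.
So the correspondent is seriality.

Seriality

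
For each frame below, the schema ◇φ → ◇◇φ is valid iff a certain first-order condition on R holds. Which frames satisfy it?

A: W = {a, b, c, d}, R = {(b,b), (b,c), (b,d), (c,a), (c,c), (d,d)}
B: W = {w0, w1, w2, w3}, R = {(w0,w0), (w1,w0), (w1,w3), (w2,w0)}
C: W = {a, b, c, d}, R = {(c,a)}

The schema corresponds to a generalized confluence (Geach) condition: ∀x ∀y (xRy → ∃w (y = w ∧ xR²w)).
A: ✓.
B: fails — w1Rw3 but no w with w3=w and w1R²w.
C: fails — cRa but no w with a=w and cR²w.

A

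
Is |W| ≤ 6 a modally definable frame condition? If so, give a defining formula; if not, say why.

No — not modally definable

Any modally definable frame class is closed under disjoint unions.
Any modal formula valid on each of 7 disjoint one-world frames is valid on their disjoint union (validity is preserved under disjoint unions). Each one-world frame has |W|=1≤6, but the union has |W|=7.
So no modal formula (or set of formulas) defines exactly the |W|≤6 frames.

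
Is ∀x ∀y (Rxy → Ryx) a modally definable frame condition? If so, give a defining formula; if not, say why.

The condition is symmetry. A defining modal formula is p → □◇p.

Definable; p → □◇p defines it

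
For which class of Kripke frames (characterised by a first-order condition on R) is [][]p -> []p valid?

Density

Suppose □□p→□p is valid. Take Rxy and set V(p)={w : xR²w}. Then □□p at x, so □p at x, so p at y, i.e. ∃z(Rxz∧Rzy).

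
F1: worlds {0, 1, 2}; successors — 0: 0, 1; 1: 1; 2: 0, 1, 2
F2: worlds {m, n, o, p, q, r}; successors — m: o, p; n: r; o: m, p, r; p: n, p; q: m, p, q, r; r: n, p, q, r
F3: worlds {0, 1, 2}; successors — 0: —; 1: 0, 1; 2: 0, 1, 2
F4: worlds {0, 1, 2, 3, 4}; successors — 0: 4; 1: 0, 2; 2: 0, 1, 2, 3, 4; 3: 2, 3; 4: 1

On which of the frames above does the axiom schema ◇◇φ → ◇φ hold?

The schema corresponds to transitivity: ∀x ∀y ∀z (Rxy ∧ Ryz → Rxz).
F1: condition met.
F2: fails — Rnr and Rrn but not Rnn.
F3: condition met.
F4: fails — R10 and R04 but not R14.

F1, F3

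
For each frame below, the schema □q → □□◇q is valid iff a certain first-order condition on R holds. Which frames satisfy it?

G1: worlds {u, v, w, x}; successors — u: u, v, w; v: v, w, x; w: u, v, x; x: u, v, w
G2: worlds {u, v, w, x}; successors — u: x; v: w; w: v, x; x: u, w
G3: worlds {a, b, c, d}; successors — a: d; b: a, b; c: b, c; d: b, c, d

The schema corresponds to a generalized confluence (Geach) condition: ∀x ∀z (xR²z → ∃w (xRw ∧ zRw)).
G1: ✓.
G2: ✓.
G3: fails — aR²b but no w with aRw and bRw.

G1, G2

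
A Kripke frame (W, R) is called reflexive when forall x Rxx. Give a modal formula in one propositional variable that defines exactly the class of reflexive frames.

A defining formula is □p → p (the T axiom).
Suppose □p→p is valid. At any x set V(p)={w : Rxw}. Then □p holds at x, so p holds at x, i.e. Rxx.

□p → p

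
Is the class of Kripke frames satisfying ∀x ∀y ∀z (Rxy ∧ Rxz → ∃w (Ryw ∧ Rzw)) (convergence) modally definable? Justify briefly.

Yes, by ◇□r → □◇r

This is a Sahlqvist condition; the .2 axiom ◇□r → □◇r defines it.
Suppose ◇□r→□◇r is valid. Take Rxy, Rxz and set V(r)={w : Ryw}. Then □r at y so ◇□r at x, so □◇r at x, so ◇r at z, giving w with Rzw and Ryw.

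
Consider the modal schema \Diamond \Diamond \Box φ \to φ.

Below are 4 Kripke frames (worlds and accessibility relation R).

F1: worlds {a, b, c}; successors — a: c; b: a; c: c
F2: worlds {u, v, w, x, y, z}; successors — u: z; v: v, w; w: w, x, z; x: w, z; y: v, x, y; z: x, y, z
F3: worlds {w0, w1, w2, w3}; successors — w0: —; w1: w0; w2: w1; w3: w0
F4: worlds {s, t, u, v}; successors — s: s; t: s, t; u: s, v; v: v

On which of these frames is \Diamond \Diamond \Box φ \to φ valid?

This is the axiom for a generalized confluence (Geach) condition; its first-order frame correspondent is \forall x \forall y (x R^2 y \to \exists w (yRw \wedge x = w)).
F1: fails — aR²c but no w with cRw and a=w.
F2: fails — uR²x but no t with xRt and u=t.
F3: fails — w2R²w0 but no w with w0Rw and w2=w.
F4: fails — tR²s but no w with sRw and t=w.

none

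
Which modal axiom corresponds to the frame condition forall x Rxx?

A defining formula is □r → r (the T axiom).

□r → r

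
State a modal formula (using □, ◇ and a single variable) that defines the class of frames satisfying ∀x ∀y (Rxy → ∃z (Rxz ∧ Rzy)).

The condition is density. The C4 schema □□s → □s defines it.
Suppose □□s→□s is valid. Take Rxy and set V(s)={w : xR²w}. Then □□s at x, so □s at x, so s at y, i.e. ∃z(Rxz∧Rzy).

□□s → □s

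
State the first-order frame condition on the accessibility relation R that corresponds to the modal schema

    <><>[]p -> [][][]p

This is a Sahlqvist (Geach-type) schema ◇^2□^1p → □^3◇^0p.
Minimal-valuation argument: fix x; take any y with xR^2y and any z with xR^3z. Set V(p) to the set of worlds R-reachable from y in exactly 1 step. Then □^1p holds at y, so the antecedent holds at x; validity forces ◇^0p at z, giving a w with zR^0w and yR^1w.
First-order correspondent: forall x forall y forall z ((x R^2 y & x R^3 z) -> exists w (yRw & z = w)).

forall x forall y forall z ((x R^2 y & x R^3 z) -> exists w (yRw & z = w))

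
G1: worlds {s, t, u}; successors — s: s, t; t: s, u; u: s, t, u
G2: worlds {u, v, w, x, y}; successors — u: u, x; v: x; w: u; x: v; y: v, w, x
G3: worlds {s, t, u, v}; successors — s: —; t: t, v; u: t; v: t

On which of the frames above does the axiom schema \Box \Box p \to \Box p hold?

G1, G3

This is the axiom for density; its first-order frame correspondent is \forall x \forall y (Rxy \to \exists z (Rxz \wedge Rzy)).
G1: satisfies the condition.
G2: fails — Rvx but no z with Rvz and Rzx.
G3: satisfies the condition.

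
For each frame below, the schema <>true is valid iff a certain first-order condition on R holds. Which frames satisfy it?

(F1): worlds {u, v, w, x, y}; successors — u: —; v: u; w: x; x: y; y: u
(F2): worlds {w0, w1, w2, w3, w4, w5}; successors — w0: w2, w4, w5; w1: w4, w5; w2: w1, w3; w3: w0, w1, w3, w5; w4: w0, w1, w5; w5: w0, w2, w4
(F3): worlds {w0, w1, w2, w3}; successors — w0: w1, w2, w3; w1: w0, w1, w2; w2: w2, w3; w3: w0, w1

(F2), (F3)

This is the axiom for seriality; its first-order frame correspondent is forall x exists y Rxy.
(F1): fails — world u has no successor.
(F2): satisfies the condition.
(F3): satisfies the condition.
Valid on: (F2), (F3).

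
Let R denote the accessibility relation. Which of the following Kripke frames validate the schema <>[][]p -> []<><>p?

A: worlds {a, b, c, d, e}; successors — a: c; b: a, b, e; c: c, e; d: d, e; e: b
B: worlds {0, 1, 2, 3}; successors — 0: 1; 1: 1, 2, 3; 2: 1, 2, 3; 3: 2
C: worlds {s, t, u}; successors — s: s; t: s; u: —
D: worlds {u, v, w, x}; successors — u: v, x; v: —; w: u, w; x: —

A, B, C

This is the axiom for a generalized confluence (Geach) condition; its first-order frame correspondent is forall x forall y forall z ((xRy & xRz) -> exists w (y R^2 w & z R^2 w)).
A: condition met.
B: condition met.
C: condition met.
D: fails — uRv, uRv but no t with vR²t and vR²t.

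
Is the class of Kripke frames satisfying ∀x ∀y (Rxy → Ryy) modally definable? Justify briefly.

The condition is shift-reflexivity. A defining modal formula is □(□q → q).
Suppose □(□q→q) is valid. Take Rxy and set V(q)={w : Ryw}. Then at y, □q holds; since □(□q→q) at x, □q→q at y, so q at y, i.e. Ryy.

Yes — defined by □(□q → q)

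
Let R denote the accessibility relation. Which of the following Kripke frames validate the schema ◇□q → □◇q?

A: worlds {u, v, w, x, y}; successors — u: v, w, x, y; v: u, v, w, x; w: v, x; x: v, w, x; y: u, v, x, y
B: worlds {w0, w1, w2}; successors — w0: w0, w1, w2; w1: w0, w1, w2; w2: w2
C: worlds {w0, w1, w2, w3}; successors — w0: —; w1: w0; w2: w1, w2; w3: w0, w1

A, B

This is the axiom for convergence; its first-order frame correspondent is ∀x ∀y ∀z (Rxy ∧ Rxz → ∃w (Ryw ∧ Rzw)).
A: ✓.
B: ✓.
C: fails — Rw1w0 and Rw1w0 but w0 and w0 have no common successor.
Valid on: A, B.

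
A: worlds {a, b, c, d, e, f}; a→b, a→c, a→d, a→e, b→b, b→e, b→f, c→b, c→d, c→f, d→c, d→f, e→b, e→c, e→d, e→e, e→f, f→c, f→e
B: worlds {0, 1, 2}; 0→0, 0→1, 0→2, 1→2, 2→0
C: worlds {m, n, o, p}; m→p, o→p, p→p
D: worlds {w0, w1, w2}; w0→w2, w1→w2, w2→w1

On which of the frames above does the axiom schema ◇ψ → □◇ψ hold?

Frame correspondent (Sahlqvist): ∀x ∀y ∀z (Rxy ∧ Rxz → Ryz) — i.e. the Euclidean property.
A: fails — Rab and Rac but not Rbc.
B: fails — R02 and R02 but not R22.
C: satisfies the condition.
D: fails — Rw0w2 and Rw0w2 but not Rw2w2.

C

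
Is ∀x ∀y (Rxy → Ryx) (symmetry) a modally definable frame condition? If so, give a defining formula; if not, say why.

This is a Sahlqvist condition; the B axiom p → □◇p defines it.
Suppose p→□◇p is valid. Take Rxy and set V(p)={x}. Then p at x, so □◇p at x, so ◇p at y, so some z with Ryz has p; z=x, i.e. Ryx.

Definable; p → □◇p defines it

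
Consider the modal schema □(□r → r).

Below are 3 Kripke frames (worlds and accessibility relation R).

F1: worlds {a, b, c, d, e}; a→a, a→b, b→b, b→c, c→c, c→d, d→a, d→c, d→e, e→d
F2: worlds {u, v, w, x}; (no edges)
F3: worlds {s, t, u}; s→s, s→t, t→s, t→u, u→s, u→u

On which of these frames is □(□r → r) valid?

The schema corresponds to shift-reflexivity: ∀x ∀y (Rxy → Ryy).
F1: fails — Rcd but not Rdd.
F2: condition met.
F3: fails — Rst but not Rtt.
Valid on: F2.

F2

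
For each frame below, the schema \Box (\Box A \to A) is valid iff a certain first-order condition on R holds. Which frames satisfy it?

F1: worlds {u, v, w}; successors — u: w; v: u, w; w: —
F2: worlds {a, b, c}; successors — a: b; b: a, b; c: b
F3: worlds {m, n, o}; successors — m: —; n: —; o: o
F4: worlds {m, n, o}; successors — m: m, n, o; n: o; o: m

Frame correspondent (Sahlqvist): \forall x \forall y (Rxy \to Ryy) — i.e. shift-reflexivity.
F1: fails — Rvu but not Ruu.
F2: fails — Rba but not Raa.
F3: condition met.
F4: fails — Rno but not Roo.

F3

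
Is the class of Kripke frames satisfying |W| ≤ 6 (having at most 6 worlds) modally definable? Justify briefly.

Modal frame validity is preserved under disjoint unions.
Any modal formula valid on each of 7 disjoint one-world frames is valid on their disjoint union (validity is preserved under disjoint unions). Each one-world frame has |W|=1≤6, but the union has |W|=7.
So no modal formula (or set of formulas) defines exactly the |W|≤6 frames.

No — not modally definable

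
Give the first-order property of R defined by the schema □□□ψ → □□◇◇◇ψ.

This is a Sahlqvist (Geach-type) schema ◇^0□^3ψ → □^2◇^3ψ.
First-order correspondent: ∀x ∀z (xR²z → ∃w (xR³w ∧ zR³w)).

∀x ∀z (xR²z → ∃w (xR³w ∧ zR³w))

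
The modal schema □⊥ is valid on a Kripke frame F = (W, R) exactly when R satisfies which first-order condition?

Emptiness of R

This schema is the Ver axiom.
Its frame correspondent is emptiness of R — ∀x ∀y ¬Rxy.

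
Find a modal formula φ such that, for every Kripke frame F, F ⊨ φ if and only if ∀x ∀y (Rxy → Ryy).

A defining formula is □(□q → q) (the T□ axiom).
Suppose □(□q→q) is valid. Take Rxy and set V(q)={w : Ryw}. Then at y, □q holds; since □(□q→q) at x, □q→q at y, so q at y, i.e. Ryy.

□(□q → q)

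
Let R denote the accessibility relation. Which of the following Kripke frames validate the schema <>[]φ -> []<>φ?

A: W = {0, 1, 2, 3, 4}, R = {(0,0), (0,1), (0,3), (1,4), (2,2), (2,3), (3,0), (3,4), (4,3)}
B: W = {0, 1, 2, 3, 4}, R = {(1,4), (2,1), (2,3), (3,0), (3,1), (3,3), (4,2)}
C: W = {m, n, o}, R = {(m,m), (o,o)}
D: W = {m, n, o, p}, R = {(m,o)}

The schema corresponds to convergence: forall x forall y forall z (Rxy & Rxz -> exists w (Ryw & Rzw)).
A: fails — R00 and R01 but 0 and 1 have no common successor.
B: fails — R23 and R21 but 3 and 1 have no common successor.
C: holds.
D: fails — Rmo and Rmo but o and o have no common successor.

C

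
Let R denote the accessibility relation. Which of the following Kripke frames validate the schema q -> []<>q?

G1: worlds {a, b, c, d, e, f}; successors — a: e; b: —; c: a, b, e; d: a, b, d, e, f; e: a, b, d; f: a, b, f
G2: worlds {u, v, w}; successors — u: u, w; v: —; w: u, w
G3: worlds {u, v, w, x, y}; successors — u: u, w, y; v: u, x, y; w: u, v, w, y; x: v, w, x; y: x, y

Frame correspondent (Sahlqvist): forall x forall y (Rxy -> Ryx) — i.e. symmetry.
G1: fails — Reb but not Rbe.
G2: holds.
G3: fails — Rxw but not Rwx.

G2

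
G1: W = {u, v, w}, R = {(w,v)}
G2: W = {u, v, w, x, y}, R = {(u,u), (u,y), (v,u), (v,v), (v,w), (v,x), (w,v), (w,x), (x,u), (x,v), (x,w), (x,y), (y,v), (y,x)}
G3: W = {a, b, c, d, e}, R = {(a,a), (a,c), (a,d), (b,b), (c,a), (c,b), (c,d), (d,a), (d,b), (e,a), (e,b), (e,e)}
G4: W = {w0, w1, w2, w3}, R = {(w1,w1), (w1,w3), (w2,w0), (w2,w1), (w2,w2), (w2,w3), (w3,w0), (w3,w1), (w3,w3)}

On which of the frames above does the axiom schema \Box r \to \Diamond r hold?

The schema corresponds to seriality: \forall x \exists y Rxy.
G1: fails — world u has no successor.
G2: condition met.
G3: condition met.
G4: fails — world w0 has no successor.
Valid on: G2, G3.

G2, G3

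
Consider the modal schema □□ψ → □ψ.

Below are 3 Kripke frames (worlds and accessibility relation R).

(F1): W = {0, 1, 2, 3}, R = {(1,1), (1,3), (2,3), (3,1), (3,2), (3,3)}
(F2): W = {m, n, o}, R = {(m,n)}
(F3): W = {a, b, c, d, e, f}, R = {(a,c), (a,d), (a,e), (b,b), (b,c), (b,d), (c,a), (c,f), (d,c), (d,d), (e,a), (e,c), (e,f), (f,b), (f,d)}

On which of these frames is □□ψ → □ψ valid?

(F1)

The schema corresponds to density: ∀x ∀y (Rxy → ∃z (Rxz ∧ Rzy)).
(F1): condition met.
(F2): fails — Rmn but no z with Rmz and Rzn.
(F3): fails — Rcf but no z with Rcz and Rzf.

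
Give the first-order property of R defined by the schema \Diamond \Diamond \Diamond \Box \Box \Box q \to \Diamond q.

This is a Sahlqvist (Geach-type) schema ◇^3□^3q → □^0◇^1q.
Minimal-valuation argument: fix x; take any y with xR^3y and any z with xR^0z. Set V(q) to the set of worlds R-reachable from y in exactly 3 steps. Then □^3q holds at y, so the antecedent holds at x; validity forces ◇^1q at z, giving a w with zR^1w and yR^3w.
First-order correspondent: \forall x \forall y (x R^3 y \to \exists w (y R^3 w \wedge xRw)).

\forall x \forall y (x R^3 y \to \exists w (y R^3 w \wedge xRw))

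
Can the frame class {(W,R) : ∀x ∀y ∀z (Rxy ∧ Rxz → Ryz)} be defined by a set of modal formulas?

Yes, by ◇q → □◇q

This is a Sahlqvist condition; the 5 axiom ◇q → □◇q defines it.
Suppose ◇q→□◇q is valid. Take Rxy, Rxz and set V(q)={y}. Then ◇q at x, so □◇q at x, so ◇q at z, so some w with Rzw has q; w=y, i.e. Rzy. By symmetry of the argument, Ryz.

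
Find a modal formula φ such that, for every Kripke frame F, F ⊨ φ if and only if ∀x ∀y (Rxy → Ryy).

The condition is shift-reflexivity. The T□ schema □(□ψ → ψ) defines it.
Suppose □(□ψ→ψ) is valid. Take Rxy and set V(ψ)={w : Ryw}. Then at y, □ψ holds; since □(□ψ→ψ) at x, □ψ→ψ at y, so ψ at y, i.e. Ryy.

□(□ψ → ψ)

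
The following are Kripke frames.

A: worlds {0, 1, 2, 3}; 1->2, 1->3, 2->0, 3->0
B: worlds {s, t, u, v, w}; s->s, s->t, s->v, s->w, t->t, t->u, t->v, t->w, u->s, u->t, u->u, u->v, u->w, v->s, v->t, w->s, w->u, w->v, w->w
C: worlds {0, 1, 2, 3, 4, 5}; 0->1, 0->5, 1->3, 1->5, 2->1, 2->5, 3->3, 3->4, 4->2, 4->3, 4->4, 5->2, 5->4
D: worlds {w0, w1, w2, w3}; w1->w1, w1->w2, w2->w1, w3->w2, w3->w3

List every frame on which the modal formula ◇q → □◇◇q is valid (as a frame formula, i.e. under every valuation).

B

This is the axiom for a generalized confluence (Geach) condition; its first-order frame correspondent is ∀x ∀y ∀z ((xRy ∧ xRz) → ∃w (y = w ∧ zR²w)).
A: fails — 1R2, 1R2 but no w with 2=w and 2R²w.
B: ✓.
C: fails — 0R1, 0R1 but no w with 1=w and 1R²w.
D: fails — w3Rw3, w3Rw2 but no w with w3=w and w2R²w.
Valid on: B.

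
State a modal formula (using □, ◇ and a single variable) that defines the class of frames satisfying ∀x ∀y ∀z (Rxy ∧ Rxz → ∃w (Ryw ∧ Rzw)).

◇□p → □◇p

This is convergence; the standard corresponding axiom is .2: ◇□p → □◇p.
Suppose ◇□p→□◇p is valid. Take Rxy, Rxz and set V(p)={w : Ryw}. Then □p at y so ◇□p at x, so □◇p at x, so ◇p at z, giving w with Rzw and Ryw.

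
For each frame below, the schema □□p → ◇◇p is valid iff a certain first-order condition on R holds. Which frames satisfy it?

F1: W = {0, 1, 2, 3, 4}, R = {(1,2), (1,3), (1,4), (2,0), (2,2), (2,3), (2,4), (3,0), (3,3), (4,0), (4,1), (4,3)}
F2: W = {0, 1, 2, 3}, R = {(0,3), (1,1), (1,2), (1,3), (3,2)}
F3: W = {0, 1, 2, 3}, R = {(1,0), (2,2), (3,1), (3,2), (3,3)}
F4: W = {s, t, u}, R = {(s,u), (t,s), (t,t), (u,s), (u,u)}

Frame correspondent (Sahlqvist): ∀x ∃w (xR²w ∧ xR²w) — i.e. a generalized confluence (Geach) condition.
F1: fails — at 0 but no w with 0R²w and 0R²w.
F2: fails — at 2 but no w with 2R²w and 2R²w.
F3: fails — at 0 but no w with 0R²w and 0R²w.
F4: holds.

F4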